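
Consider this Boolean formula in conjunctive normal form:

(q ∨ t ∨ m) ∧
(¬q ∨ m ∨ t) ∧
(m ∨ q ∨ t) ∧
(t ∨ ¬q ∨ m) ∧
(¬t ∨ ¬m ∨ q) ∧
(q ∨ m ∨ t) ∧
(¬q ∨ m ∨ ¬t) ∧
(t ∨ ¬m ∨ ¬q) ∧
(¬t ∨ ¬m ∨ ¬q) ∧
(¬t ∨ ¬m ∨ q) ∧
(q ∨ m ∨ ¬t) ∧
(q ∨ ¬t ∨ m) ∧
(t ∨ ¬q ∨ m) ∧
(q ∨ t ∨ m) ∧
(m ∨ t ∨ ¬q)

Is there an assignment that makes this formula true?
Yes

Yes, the formula is satisfiable.

One satisfying assignment is: m=True, t=False, q=False

Verification: With this assignment, all 15 clauses evaluate to true.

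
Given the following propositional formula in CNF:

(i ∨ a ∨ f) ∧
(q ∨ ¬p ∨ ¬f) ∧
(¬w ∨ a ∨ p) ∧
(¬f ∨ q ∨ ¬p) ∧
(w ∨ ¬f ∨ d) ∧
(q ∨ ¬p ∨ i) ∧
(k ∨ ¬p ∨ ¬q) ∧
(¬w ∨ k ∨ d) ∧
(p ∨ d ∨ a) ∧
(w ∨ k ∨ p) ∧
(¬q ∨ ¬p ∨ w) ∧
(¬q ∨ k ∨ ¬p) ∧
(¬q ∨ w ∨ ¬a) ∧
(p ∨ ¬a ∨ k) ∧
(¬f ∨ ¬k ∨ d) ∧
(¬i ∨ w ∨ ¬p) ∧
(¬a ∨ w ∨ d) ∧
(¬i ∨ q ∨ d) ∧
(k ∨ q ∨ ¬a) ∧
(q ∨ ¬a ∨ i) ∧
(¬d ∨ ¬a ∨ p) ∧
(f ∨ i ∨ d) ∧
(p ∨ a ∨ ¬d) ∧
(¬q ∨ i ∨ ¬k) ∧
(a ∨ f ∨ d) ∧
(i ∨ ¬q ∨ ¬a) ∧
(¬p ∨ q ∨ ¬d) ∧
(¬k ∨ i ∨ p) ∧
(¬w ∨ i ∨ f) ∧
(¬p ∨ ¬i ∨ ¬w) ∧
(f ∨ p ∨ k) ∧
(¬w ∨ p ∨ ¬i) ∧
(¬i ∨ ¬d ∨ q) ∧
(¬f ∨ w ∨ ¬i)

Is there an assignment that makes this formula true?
No

No, the formula is not satisfiable.

No assignment of truth values to the variables can make all 34 clauses true simultaneously.

The formula is UNSAT (unsatisfiable).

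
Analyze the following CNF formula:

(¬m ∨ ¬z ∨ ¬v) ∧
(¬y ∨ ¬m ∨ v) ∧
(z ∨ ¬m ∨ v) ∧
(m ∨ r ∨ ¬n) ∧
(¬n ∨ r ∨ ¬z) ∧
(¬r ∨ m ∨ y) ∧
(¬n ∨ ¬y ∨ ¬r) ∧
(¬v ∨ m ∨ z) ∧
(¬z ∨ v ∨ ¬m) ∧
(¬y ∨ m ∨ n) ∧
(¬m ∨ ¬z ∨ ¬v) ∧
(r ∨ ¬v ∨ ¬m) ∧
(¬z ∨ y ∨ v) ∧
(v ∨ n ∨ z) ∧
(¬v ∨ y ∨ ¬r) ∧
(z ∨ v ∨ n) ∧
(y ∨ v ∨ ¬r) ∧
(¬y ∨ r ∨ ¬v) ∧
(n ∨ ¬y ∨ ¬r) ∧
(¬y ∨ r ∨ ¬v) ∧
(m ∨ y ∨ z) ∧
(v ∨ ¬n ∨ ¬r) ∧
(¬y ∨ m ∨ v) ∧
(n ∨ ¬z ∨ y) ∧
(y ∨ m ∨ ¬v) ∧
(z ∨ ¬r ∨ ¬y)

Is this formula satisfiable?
No

No, the formula is not satisfiable.

No assignment of truth values to the variables can make all 26 clauses true simultaneously.

The formula is UNSAT (unsatisfiable).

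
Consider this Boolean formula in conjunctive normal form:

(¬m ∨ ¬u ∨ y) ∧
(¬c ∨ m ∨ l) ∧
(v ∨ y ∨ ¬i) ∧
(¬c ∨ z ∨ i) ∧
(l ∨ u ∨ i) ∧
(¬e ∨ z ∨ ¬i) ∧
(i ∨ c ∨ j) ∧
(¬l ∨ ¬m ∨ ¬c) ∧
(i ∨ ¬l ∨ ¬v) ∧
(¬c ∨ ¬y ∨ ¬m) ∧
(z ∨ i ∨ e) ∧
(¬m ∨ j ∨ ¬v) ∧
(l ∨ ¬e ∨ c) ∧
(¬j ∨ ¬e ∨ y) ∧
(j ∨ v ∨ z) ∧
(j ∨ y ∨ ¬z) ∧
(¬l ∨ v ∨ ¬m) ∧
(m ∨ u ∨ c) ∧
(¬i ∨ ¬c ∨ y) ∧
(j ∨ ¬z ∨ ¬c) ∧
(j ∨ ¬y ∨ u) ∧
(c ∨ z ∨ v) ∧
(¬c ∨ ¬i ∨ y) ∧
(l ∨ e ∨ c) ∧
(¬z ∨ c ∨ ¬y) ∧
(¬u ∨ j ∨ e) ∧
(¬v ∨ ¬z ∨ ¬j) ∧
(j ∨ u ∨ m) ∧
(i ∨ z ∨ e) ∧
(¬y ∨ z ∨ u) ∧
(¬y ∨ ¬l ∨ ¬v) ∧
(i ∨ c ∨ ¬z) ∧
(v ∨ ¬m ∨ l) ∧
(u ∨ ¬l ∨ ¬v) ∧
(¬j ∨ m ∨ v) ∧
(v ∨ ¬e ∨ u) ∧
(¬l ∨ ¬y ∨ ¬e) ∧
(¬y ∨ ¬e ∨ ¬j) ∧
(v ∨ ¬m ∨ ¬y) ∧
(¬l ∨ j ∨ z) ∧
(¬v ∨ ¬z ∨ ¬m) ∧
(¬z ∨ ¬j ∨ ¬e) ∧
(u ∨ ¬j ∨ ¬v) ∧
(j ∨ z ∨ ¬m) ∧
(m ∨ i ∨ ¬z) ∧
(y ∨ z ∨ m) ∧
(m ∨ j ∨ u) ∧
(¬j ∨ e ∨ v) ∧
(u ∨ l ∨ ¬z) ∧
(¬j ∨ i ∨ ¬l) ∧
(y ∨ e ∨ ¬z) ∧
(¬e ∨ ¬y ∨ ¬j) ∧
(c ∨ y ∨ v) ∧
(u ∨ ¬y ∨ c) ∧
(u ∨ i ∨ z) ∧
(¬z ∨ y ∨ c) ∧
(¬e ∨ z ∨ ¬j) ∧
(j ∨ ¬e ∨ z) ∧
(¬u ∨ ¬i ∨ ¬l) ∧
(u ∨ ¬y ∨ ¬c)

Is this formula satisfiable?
No

No, the formula is not satisfiable.

No assignment of truth values to the variables can make all 60 clauses true simultaneously.

The formula is UNSAT (unsatisfiable).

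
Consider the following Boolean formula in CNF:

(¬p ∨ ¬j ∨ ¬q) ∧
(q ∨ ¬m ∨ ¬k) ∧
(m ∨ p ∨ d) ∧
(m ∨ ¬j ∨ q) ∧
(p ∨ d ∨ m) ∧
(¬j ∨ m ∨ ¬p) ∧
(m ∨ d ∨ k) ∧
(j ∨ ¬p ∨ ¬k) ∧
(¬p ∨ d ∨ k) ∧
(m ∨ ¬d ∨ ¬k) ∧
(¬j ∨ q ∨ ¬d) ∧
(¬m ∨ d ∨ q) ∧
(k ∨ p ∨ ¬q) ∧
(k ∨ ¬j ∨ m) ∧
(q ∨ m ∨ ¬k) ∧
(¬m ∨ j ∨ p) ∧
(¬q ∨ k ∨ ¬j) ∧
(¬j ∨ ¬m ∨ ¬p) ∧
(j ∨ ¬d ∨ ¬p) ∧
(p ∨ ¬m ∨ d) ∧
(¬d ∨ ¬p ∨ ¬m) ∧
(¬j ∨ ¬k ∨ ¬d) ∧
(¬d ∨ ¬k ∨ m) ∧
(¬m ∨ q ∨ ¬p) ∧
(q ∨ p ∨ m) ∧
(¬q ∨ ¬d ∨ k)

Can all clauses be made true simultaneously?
No

No, the formula is not satisfiable.

No assignment of truth values to the variables can make all 26 clauses true simultaneously.

The formula is UNSAT (unsatisfiable).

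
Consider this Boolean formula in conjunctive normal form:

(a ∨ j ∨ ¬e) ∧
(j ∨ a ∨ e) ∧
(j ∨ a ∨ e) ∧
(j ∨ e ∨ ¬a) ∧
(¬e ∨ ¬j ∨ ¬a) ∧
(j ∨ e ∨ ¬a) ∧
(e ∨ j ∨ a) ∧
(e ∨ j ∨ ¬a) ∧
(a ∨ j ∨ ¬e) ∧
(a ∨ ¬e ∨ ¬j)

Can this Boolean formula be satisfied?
Yes

Yes, the formula is satisfiable.

One satisfying assignment is: e=False, j=True, a=False

Verification: With this assignment, all 10 clauses evaluate to true.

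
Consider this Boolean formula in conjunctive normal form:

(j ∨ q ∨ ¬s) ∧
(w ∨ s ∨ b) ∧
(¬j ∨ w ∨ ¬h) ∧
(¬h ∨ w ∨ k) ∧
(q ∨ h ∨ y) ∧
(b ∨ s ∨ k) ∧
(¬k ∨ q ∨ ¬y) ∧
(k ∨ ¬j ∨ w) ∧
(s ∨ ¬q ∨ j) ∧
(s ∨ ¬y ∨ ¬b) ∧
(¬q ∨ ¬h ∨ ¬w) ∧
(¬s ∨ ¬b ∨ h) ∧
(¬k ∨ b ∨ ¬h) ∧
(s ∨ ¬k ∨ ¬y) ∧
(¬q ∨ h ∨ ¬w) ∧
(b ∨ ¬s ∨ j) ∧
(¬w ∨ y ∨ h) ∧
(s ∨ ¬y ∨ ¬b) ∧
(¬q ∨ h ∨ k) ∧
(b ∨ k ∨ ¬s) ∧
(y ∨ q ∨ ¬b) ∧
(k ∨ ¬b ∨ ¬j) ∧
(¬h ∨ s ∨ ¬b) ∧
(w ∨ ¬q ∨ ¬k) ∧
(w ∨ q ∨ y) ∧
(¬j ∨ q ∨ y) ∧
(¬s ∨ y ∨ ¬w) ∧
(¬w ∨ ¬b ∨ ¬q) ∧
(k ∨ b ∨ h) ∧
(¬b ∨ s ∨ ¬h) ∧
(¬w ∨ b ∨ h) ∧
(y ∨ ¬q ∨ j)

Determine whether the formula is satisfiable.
No

No, the formula is not satisfiable.

No assignment of truth values to the variables can make all 32 clauses true simultaneously.

The formula is UNSAT (unsatisfiable).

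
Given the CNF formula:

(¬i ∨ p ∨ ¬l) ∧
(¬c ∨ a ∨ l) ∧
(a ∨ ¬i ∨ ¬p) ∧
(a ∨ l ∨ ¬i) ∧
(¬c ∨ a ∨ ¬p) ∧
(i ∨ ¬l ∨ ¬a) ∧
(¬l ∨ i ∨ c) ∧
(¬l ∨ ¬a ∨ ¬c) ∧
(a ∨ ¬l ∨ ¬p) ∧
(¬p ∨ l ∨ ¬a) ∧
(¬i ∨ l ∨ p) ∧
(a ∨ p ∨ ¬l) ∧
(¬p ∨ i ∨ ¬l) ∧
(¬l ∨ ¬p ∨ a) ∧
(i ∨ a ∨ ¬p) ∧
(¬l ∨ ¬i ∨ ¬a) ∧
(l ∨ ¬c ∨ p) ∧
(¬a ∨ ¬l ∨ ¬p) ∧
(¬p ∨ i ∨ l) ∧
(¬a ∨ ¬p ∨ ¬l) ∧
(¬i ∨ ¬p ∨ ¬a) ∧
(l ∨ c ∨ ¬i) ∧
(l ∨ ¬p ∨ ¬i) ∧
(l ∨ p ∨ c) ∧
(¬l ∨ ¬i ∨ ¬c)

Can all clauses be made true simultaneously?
No

No, the formula is not satisfiable.

No assignment of truth values to the variables can make all 25 clauses true simultaneously.

The formula is UNSAT (unsatisfiable).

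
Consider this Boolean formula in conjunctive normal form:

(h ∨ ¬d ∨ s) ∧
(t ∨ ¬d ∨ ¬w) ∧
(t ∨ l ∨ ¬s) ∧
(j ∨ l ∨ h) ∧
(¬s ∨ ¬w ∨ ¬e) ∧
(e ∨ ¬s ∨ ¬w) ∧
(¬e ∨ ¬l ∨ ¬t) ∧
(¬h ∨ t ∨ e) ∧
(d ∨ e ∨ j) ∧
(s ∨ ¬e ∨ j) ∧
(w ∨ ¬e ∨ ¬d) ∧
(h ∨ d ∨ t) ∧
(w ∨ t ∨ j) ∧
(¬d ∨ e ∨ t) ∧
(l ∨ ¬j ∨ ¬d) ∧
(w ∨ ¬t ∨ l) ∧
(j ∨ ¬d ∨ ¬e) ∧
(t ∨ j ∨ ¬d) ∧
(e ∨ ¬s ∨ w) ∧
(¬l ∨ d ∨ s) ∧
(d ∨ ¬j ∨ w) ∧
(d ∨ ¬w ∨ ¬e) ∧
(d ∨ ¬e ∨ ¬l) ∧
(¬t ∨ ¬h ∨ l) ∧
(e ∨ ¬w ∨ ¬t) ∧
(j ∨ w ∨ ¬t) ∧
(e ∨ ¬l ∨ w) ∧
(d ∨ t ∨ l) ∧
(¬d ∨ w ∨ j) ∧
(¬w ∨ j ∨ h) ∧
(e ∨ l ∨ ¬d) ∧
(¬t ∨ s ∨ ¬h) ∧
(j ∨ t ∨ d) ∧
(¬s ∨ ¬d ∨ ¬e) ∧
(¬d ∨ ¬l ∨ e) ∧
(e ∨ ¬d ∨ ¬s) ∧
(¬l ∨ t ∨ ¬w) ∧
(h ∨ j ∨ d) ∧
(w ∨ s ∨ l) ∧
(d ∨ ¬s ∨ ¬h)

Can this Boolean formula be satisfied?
No

No, the formula is not satisfiable.

No assignment of truth values to the variables can make all 40 clauses true simultaneously.

The formula is UNSAT (unsatisfiable).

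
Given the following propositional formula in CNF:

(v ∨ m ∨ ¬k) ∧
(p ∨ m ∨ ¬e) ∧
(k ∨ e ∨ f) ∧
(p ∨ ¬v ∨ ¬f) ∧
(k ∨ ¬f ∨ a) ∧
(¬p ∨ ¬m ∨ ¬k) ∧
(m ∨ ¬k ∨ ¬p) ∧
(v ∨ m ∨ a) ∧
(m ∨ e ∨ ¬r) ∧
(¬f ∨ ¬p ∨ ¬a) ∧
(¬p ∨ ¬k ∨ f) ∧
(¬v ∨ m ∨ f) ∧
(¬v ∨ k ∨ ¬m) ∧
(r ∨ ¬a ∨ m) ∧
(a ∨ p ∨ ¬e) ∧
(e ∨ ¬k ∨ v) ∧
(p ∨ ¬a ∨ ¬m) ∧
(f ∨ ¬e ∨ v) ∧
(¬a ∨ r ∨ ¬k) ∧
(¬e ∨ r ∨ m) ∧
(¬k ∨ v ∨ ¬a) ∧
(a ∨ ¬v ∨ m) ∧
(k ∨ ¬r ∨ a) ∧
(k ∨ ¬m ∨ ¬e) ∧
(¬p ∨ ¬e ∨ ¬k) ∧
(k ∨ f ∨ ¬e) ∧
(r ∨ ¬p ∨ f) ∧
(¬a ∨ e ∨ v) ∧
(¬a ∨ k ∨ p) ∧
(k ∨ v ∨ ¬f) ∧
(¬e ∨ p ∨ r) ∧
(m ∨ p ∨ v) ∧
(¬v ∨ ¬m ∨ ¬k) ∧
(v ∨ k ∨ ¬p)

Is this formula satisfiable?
No

No, the formula is not satisfiable.

No assignment of truth values to the variables can make all 34 clauses true simultaneously.

The formula is UNSAT (unsatisfiable).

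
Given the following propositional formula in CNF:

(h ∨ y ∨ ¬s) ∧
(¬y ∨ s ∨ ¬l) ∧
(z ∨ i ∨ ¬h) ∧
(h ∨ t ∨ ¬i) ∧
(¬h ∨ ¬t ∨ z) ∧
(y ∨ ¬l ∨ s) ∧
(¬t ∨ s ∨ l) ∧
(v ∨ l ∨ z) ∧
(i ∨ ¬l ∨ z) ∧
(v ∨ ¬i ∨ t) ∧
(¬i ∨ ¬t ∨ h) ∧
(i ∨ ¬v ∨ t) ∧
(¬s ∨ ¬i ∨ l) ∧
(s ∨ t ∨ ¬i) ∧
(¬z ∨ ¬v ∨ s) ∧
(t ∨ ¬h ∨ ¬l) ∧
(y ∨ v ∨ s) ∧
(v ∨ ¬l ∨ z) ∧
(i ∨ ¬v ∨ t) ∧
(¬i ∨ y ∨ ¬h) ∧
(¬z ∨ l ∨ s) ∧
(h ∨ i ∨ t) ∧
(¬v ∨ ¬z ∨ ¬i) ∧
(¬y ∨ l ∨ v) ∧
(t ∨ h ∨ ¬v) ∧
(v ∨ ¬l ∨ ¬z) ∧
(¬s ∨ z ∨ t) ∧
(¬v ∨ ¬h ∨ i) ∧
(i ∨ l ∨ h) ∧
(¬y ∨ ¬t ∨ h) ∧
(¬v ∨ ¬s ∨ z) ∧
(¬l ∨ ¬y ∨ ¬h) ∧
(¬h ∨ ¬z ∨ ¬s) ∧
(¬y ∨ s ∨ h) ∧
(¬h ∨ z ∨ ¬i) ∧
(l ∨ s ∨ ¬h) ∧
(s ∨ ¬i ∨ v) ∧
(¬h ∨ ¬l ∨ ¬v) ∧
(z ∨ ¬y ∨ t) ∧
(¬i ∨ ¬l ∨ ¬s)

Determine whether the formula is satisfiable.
No

No, the formula is not satisfiable.

No assignment of truth values to the variables can make all 40 clauses true simultaneously.

The formula is UNSAT (unsatisfiable).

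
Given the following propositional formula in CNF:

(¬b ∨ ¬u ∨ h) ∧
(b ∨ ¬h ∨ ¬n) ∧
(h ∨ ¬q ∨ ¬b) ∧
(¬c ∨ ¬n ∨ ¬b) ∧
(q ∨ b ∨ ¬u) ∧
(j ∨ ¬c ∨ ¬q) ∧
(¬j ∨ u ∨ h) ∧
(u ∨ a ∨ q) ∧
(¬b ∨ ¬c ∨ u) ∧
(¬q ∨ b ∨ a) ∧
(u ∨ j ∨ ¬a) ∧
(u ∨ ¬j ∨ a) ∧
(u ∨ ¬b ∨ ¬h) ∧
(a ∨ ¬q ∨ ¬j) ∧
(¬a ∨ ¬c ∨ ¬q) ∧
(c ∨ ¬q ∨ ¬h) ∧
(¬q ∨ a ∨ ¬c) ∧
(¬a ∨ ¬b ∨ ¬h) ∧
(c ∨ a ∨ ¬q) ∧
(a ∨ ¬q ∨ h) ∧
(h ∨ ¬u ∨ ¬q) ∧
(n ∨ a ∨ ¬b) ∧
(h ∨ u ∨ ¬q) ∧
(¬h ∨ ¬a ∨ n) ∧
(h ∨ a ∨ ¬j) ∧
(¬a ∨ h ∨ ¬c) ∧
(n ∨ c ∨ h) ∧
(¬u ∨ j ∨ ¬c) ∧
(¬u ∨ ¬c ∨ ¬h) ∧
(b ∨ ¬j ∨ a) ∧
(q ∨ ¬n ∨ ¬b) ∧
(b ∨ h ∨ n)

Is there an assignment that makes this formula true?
No

No, the formula is not satisfiable.

No assignment of truth values to the variables can make all 32 clauses true simultaneously.

The formula is UNSAT (unsatisfiable).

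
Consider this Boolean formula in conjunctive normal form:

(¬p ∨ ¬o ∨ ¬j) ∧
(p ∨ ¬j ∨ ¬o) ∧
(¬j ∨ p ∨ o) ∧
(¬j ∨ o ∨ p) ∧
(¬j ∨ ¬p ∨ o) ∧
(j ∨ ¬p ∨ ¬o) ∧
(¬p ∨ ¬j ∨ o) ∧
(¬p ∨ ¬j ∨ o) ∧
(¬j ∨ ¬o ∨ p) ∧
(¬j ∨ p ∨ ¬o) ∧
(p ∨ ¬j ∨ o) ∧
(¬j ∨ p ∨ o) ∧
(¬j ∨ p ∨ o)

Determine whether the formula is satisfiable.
Yes

Yes, the formula is satisfiable.

One satisfying assignment is: o=False, p=False, j=False

Verification: With this assignment, all 13 clauses evaluate to true.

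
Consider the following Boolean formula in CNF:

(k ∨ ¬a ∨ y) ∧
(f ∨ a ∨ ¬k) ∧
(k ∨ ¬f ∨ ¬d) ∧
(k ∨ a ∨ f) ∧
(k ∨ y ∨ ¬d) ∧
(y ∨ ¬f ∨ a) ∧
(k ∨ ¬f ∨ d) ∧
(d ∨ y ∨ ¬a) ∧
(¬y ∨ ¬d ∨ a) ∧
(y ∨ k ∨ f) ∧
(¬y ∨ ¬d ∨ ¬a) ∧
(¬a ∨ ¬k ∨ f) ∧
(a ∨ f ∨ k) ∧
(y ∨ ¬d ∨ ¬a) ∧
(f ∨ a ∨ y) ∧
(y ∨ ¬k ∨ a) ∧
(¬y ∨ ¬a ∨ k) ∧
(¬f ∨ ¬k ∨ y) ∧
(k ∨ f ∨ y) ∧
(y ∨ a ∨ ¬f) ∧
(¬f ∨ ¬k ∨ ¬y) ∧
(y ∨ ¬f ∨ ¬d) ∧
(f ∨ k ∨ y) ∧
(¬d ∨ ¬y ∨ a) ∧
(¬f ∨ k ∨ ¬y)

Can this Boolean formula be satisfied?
No

No, the formula is not satisfiable.

No assignment of truth values to the variables can make all 25 clauses true simultaneously.

The formula is UNSAT (unsatisfiable).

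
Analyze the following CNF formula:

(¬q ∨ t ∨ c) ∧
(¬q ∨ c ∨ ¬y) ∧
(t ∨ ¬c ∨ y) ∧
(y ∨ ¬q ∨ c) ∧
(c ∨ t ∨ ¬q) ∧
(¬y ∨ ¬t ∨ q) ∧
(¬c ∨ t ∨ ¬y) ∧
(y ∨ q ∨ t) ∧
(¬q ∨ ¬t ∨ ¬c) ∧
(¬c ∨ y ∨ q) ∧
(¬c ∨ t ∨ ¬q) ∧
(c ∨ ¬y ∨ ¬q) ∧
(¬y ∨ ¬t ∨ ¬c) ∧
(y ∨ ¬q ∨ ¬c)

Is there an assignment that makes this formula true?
Yes

Yes, the formula is satisfiable.

One satisfying assignment is: q=False, t=True, y=False, c=False

Verification: With this assignment, all 14 clauses evaluate to true.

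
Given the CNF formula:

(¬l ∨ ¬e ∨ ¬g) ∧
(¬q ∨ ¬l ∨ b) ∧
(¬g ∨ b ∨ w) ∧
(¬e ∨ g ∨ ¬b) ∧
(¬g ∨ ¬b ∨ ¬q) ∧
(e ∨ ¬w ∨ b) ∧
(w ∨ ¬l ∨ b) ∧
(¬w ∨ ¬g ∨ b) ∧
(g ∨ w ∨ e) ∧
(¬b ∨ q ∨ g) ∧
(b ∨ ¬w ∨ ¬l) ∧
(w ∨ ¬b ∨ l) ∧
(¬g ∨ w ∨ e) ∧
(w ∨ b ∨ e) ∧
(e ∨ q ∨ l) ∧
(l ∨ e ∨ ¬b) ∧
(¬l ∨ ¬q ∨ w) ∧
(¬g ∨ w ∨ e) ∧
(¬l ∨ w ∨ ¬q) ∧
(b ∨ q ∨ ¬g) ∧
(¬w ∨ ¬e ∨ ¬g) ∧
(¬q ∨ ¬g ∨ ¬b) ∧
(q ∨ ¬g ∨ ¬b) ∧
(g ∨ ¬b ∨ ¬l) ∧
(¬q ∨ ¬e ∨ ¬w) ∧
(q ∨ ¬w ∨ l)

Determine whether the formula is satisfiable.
Yes

Yes, the formula is satisfiable.

One satisfying assignment is: g=False, l=False, w=False, b=False, e=True, q=False

Verification: With this assignment, all 26 clauses evaluate to true.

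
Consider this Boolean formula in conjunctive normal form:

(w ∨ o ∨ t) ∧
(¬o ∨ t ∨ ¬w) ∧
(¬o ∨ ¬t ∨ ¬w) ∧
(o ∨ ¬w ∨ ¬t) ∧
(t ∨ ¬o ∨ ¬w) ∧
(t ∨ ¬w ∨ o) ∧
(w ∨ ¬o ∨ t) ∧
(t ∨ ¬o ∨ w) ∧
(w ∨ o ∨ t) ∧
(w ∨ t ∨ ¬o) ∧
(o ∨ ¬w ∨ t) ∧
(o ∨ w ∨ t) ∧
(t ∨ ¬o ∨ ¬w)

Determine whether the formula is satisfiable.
Yes

Yes, the formula is satisfiable.

One satisfying assignment is: o=False, t=True, w=False

Verification: With this assignment, all 13 clauses evaluate to true.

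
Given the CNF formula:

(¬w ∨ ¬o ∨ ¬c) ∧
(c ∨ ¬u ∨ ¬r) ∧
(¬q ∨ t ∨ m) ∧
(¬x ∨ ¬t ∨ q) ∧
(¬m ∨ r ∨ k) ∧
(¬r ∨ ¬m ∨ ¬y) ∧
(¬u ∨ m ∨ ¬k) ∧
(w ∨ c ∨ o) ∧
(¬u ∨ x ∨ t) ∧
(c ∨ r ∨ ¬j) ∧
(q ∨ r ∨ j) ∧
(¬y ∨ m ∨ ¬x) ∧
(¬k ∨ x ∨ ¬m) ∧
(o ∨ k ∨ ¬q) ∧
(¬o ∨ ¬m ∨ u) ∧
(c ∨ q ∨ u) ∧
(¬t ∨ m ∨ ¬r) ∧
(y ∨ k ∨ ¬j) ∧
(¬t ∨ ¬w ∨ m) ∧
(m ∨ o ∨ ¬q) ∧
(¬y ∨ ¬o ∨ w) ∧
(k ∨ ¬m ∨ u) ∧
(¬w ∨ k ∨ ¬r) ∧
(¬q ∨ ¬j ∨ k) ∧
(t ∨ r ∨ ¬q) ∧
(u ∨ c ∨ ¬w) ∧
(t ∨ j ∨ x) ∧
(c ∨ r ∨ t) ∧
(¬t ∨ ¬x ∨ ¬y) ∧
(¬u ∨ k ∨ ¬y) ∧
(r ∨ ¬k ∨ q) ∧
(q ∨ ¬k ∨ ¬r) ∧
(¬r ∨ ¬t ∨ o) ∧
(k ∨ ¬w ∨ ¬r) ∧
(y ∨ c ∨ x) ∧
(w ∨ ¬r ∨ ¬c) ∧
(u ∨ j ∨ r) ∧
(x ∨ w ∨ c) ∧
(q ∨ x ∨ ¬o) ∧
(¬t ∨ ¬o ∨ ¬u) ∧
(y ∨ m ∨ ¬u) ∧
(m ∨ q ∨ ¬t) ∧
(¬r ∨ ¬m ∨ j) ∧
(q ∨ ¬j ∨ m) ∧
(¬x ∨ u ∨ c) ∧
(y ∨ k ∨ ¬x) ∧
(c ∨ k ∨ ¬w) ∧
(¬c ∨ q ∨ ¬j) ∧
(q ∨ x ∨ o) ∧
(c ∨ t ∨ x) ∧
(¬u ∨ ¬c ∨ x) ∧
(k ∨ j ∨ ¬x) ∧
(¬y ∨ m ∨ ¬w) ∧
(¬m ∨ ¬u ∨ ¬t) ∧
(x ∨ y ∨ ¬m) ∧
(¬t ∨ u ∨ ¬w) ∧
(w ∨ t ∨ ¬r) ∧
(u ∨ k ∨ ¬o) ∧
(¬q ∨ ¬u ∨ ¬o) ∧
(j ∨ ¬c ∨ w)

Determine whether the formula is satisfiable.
Yes

Yes, the formula is satisfiable.

One satisfying assignment is: w=True, o=False, u=True, c=True, m=True, y=False, t=False, j=True, x=True, r=True, q=True, k=True

Verification: With this assignment, all 60 clauses evaluate to true.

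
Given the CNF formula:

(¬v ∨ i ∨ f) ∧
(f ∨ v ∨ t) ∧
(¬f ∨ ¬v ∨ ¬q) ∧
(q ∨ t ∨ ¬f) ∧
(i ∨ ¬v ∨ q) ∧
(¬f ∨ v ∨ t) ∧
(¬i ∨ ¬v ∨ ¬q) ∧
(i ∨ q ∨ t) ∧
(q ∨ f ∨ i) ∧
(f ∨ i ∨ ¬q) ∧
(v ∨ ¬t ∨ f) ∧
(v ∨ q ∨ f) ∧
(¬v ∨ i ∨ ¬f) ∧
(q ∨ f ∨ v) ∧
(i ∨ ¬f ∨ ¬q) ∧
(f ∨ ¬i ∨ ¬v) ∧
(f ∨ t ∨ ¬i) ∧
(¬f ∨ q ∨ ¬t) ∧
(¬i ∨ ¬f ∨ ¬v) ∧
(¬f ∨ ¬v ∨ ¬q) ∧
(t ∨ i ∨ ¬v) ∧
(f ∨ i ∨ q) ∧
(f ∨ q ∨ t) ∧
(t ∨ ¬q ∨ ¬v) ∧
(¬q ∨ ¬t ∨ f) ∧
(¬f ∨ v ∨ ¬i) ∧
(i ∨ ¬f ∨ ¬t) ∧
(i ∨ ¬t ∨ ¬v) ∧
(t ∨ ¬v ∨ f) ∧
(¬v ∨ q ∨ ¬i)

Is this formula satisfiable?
No

No, the formula is not satisfiable.

No assignment of truth values to the variables can make all 30 clauses true simultaneously.

The formula is UNSAT (unsatisfiable).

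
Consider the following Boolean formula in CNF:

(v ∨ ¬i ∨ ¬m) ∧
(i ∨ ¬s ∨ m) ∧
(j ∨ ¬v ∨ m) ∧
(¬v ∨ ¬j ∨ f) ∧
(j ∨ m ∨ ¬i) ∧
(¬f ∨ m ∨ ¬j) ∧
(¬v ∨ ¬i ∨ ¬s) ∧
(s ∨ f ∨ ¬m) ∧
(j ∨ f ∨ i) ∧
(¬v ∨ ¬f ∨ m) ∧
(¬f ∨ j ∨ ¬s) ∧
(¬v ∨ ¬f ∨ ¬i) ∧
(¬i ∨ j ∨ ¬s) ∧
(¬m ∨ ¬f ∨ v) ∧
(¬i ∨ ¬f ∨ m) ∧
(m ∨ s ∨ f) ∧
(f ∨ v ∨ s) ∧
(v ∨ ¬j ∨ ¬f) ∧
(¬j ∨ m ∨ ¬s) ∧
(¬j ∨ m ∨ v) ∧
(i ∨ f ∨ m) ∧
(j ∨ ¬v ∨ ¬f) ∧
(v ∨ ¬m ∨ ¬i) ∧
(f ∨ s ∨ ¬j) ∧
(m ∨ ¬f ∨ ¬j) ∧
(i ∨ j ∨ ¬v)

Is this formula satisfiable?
Yes

Yes, the formula is satisfiable.

One satisfying assignment is: v=False, f=True, s=False, j=False, i=False, m=False

Verification: With this assignment, all 26 clauses evaluate to true.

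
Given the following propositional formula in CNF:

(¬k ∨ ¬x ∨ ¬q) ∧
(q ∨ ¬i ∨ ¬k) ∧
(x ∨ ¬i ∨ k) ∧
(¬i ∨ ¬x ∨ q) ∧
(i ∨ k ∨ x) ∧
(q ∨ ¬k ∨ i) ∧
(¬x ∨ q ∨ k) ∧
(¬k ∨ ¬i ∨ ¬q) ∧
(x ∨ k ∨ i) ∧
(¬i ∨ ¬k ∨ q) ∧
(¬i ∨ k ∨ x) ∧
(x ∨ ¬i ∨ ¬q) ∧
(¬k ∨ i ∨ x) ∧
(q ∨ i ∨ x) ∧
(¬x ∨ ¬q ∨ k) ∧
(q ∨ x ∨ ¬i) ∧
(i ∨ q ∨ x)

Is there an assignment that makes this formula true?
No

No, the formula is not satisfiable.

No assignment of truth values to the variables can make all 17 clauses true simultaneously.

The formula is UNSAT (unsatisfiable).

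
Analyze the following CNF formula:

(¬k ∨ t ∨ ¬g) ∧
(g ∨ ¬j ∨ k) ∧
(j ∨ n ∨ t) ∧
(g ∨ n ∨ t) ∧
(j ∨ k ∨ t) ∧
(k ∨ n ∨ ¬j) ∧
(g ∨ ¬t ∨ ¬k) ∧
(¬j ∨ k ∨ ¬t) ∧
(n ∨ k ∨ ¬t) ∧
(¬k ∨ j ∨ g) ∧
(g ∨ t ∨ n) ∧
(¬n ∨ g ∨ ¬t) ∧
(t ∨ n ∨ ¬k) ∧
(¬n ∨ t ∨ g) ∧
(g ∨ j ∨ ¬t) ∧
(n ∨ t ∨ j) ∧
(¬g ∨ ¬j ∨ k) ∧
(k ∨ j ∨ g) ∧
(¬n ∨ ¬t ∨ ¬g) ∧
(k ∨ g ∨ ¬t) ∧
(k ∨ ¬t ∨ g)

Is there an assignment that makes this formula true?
Yes

Yes, the formula is satisfiable.

One satisfying assignment is: k=True, g=True, t=True, n=False, j=True

Verification: With this assignment, all 21 clauses evaluate to true.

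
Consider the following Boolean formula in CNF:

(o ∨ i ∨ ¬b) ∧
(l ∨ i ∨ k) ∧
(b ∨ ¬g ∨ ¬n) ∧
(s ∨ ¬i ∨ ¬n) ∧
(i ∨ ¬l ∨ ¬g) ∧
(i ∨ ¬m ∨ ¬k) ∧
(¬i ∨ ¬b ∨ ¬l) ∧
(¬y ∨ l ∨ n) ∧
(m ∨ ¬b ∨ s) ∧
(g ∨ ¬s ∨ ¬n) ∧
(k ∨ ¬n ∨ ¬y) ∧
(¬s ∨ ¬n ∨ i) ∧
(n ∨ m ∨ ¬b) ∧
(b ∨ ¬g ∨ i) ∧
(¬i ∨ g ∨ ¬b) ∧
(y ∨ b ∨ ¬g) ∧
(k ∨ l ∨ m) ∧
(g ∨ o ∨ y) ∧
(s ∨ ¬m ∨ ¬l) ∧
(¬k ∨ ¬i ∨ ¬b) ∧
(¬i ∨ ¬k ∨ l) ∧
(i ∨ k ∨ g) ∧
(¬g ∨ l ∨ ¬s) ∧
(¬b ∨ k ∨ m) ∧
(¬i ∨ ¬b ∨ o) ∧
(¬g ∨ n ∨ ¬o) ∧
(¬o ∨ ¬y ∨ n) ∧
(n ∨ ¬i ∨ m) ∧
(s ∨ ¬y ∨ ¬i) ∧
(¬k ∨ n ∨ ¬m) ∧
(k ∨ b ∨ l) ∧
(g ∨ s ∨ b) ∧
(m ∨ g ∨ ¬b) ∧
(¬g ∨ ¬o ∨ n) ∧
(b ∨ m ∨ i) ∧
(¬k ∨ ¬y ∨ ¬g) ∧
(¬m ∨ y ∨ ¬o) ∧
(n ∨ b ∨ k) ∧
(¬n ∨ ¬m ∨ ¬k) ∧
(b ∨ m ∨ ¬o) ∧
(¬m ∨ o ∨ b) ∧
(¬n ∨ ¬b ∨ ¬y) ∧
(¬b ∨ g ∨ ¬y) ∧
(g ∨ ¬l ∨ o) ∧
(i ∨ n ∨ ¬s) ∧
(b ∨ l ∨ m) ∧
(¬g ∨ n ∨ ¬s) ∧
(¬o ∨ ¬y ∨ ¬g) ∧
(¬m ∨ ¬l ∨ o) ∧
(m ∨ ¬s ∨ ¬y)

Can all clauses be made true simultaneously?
No

No, the formula is not satisfiable.

No assignment of truth values to the variables can make all 50 clauses true simultaneously.

The formula is UNSAT (unsatisfiable).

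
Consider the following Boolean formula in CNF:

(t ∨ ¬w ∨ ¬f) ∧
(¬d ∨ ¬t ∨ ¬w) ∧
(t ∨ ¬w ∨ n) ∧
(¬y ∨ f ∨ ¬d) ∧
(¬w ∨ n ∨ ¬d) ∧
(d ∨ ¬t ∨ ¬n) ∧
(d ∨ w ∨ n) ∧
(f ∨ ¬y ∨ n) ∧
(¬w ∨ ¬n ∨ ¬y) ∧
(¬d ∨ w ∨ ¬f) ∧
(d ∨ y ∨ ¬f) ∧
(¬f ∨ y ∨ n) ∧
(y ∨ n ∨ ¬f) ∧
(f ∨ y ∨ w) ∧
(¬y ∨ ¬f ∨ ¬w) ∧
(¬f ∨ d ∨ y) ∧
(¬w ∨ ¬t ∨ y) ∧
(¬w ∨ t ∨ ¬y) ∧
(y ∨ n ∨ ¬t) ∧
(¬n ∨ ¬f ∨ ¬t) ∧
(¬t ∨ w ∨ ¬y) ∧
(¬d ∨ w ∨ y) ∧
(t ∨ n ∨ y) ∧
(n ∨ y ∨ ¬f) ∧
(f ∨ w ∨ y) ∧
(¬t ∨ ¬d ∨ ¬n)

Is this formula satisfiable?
Yes

Yes, the formula is satisfiable.

One satisfying assignment is: f=False, d=False, w=False, y=True, t=False, n=True

Verification: With this assignment, all 26 clauses evaluate to true.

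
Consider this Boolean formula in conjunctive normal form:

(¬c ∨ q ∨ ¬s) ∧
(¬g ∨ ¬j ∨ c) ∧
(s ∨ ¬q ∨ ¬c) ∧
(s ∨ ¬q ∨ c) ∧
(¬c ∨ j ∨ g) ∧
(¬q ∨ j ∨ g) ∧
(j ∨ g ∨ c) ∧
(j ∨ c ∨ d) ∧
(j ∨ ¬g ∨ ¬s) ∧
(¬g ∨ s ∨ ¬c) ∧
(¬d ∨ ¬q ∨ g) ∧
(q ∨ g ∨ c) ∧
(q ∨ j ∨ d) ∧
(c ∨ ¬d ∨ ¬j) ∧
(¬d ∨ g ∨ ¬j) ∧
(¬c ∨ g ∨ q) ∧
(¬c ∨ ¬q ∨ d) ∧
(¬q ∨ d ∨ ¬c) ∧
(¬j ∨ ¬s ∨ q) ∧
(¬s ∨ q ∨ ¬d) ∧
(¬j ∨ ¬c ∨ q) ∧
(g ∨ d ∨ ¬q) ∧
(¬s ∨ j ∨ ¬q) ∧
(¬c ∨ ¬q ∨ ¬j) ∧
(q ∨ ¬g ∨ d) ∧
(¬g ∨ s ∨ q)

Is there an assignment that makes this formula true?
No

No, the formula is not satisfiable.

No assignment of truth values to the variables can make all 26 clauses true simultaneously.

The formula is UNSAT (unsatisfiable).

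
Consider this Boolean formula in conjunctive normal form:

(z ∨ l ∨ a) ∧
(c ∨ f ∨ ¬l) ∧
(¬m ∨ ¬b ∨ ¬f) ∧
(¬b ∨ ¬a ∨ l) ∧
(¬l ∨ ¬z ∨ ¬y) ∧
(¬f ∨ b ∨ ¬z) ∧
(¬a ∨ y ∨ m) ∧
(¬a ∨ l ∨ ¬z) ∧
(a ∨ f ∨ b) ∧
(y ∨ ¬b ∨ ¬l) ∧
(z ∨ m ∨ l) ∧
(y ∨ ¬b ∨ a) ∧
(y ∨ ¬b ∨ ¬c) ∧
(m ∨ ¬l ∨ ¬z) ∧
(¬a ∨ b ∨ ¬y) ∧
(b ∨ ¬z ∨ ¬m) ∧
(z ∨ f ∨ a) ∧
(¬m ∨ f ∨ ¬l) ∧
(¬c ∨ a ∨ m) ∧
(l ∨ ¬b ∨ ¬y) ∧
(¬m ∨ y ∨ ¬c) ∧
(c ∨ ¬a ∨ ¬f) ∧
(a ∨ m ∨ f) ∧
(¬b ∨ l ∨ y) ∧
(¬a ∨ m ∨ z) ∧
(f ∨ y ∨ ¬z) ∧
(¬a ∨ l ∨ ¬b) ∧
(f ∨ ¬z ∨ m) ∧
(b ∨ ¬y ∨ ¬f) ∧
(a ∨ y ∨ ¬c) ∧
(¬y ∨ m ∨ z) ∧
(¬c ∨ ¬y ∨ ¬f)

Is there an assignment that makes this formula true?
Yes

Yes, the formula is satisfiable.

One satisfying assignment is: y=False, a=False, c=False, z=False, b=False, f=True, m=False, l=True

Verification: With this assignment, all 32 clauses evaluate to true.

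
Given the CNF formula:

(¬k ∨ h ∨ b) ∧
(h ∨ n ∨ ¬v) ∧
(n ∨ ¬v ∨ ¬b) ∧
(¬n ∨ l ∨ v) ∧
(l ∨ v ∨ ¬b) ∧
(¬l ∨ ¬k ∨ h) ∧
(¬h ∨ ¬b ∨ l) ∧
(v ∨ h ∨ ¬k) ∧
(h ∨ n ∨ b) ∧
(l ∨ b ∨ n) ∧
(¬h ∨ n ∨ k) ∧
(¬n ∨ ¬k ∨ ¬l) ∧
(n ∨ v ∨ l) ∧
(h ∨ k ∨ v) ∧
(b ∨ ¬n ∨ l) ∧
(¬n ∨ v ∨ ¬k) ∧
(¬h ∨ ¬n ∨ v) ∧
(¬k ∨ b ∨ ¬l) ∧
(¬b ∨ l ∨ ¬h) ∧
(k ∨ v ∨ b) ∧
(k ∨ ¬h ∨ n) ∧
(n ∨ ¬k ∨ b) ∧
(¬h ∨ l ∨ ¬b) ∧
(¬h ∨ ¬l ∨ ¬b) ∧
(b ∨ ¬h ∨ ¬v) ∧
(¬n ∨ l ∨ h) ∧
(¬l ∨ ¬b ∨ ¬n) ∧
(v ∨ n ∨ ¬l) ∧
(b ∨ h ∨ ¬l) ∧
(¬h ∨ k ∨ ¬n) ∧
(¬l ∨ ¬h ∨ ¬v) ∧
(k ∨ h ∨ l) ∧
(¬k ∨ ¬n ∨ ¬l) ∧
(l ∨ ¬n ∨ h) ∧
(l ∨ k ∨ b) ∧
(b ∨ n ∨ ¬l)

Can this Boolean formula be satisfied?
No

No, the formula is not satisfiable.

No assignment of truth values to the variables can make all 36 clauses true simultaneously.

The formula is UNSAT (unsatisfiable).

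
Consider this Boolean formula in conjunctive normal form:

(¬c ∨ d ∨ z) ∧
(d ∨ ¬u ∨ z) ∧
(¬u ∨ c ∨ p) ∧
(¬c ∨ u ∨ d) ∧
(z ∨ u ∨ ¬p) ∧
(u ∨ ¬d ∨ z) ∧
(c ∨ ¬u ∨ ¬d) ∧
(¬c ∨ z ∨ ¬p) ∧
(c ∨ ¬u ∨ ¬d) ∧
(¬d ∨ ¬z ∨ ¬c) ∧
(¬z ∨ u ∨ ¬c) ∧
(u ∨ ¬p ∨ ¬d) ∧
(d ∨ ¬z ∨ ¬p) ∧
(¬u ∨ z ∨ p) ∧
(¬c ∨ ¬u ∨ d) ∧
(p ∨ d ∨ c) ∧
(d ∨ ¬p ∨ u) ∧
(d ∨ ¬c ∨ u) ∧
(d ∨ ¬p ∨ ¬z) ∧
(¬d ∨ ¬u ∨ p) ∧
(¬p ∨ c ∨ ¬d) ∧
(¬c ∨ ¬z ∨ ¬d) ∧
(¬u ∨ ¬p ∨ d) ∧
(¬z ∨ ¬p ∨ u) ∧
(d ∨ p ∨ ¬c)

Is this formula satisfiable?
Yes

Yes, the formula is satisfiable.

One satisfying assignment is: p=False, d=True, c=False, z=True, u=False

Verification: With this assignment, all 25 clauses evaluate to true.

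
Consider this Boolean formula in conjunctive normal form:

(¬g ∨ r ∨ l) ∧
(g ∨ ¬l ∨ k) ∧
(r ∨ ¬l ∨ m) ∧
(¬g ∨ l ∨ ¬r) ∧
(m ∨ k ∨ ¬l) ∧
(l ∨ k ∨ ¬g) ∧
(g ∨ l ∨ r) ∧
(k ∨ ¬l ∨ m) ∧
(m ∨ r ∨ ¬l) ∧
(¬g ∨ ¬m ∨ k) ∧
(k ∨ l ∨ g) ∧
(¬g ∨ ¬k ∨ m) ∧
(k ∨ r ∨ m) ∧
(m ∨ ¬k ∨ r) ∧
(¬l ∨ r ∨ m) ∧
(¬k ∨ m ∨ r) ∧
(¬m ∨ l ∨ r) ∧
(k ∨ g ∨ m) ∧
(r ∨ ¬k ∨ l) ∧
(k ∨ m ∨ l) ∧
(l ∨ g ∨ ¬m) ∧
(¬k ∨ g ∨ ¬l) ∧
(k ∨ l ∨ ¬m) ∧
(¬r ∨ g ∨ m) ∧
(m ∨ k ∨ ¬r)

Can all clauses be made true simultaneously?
Yes

Yes, the formula is satisfiable.

One satisfying assignment is: k=True, r=False, g=True, m=True, l=True

Verification: With this assignment, all 25 clauses evaluate to true.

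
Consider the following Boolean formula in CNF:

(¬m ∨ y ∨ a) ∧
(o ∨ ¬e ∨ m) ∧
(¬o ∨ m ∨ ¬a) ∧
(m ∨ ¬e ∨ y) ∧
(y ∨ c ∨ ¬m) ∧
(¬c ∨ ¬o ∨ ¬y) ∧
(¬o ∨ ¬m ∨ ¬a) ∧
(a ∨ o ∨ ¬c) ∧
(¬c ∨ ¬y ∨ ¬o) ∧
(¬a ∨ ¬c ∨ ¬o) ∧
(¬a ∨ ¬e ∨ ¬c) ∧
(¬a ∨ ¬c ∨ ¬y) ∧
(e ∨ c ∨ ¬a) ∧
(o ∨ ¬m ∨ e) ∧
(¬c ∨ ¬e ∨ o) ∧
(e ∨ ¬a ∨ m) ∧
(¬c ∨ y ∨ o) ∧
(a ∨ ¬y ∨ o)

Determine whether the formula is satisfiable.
Yes

Yes, the formula is satisfiable.

One satisfying assignment is: m=False, o=False, c=False, e=False, a=False, y=False

Verification: With this assignment, all 18 clauses evaluate to true.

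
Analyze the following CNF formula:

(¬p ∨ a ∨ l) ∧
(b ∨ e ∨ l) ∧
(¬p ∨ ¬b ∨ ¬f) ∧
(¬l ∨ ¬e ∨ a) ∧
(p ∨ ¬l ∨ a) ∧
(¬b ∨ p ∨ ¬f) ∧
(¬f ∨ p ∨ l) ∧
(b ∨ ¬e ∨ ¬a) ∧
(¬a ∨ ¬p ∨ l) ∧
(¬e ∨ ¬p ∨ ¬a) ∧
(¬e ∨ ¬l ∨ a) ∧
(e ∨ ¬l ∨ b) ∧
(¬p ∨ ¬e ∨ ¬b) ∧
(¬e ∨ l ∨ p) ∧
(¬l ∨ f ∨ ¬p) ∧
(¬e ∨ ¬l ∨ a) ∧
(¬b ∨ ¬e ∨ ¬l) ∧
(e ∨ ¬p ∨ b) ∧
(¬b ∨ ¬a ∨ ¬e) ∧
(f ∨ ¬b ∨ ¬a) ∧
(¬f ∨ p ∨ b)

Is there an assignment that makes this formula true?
Yes

Yes, the formula is satisfiable.

One satisfying assignment is: b=True, l=False, e=False, a=False, p=False, f=False

Verification: With this assignment, all 21 clauses evaluate to true.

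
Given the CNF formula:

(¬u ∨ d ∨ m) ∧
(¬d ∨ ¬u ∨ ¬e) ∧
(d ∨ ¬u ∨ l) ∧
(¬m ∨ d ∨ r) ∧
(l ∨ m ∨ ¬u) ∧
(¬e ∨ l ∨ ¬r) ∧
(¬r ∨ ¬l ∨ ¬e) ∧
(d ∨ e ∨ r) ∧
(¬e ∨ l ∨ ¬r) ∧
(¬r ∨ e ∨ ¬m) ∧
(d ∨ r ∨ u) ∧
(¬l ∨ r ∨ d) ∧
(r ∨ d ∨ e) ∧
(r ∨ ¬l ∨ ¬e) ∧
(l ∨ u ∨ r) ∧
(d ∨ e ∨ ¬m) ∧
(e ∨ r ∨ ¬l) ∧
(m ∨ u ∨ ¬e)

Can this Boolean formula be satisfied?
Yes

Yes, the formula is satisfiable.

One satisfying assignment is: l=False, m=True, u=True, e=False, d=True, r=False

Verification: With this assignment, all 18 clauses evaluate to true.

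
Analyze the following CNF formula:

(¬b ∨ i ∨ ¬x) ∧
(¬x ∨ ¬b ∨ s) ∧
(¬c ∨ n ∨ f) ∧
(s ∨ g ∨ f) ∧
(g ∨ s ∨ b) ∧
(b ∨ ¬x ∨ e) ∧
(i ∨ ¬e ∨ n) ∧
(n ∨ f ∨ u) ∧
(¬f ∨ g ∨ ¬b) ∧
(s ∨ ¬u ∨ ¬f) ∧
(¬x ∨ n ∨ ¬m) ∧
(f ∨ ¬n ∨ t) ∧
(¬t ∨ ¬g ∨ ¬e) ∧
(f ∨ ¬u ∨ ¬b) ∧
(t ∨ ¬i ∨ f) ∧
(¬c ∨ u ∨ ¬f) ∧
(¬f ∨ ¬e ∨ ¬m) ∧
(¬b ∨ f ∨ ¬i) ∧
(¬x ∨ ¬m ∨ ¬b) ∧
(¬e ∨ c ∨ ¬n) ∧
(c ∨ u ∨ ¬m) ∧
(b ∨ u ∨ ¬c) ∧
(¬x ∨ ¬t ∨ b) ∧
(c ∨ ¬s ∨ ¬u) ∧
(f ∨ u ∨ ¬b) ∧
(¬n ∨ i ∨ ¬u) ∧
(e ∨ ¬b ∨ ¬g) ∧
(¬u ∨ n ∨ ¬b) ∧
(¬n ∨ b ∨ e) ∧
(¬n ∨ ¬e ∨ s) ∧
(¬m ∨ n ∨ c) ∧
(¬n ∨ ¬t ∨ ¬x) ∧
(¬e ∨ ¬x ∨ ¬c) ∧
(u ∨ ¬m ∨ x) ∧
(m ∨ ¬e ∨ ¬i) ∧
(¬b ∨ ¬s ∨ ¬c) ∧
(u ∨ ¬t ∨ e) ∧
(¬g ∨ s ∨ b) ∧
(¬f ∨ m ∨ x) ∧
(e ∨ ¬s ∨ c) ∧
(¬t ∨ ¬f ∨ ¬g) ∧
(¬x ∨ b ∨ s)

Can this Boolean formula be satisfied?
Yes

Yes, the formula is satisfiable.

One satisfying assignment is: i=True, f=False, s=True, u=True, m=True, n=True, x=False, g=False, e=True, b=False, c=True, t=True

Verification: With this assignment, all 42 clauses evaluate to true.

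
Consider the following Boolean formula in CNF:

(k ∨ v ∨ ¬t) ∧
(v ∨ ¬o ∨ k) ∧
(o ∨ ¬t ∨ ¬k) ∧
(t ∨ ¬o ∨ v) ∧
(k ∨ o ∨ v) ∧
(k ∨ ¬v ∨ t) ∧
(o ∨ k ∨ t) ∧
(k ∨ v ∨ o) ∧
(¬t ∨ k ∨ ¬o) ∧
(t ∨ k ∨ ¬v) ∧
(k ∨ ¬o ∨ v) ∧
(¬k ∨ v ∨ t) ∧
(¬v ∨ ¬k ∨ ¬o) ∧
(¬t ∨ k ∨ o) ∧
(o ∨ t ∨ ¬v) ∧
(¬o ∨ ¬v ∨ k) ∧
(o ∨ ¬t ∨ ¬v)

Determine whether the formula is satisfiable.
Yes

Yes, the formula is satisfiable.

One satisfying assignment is: k=True, o=True, t=True, v=False

Verification: With this assignment, all 17 clauses evaluate to true.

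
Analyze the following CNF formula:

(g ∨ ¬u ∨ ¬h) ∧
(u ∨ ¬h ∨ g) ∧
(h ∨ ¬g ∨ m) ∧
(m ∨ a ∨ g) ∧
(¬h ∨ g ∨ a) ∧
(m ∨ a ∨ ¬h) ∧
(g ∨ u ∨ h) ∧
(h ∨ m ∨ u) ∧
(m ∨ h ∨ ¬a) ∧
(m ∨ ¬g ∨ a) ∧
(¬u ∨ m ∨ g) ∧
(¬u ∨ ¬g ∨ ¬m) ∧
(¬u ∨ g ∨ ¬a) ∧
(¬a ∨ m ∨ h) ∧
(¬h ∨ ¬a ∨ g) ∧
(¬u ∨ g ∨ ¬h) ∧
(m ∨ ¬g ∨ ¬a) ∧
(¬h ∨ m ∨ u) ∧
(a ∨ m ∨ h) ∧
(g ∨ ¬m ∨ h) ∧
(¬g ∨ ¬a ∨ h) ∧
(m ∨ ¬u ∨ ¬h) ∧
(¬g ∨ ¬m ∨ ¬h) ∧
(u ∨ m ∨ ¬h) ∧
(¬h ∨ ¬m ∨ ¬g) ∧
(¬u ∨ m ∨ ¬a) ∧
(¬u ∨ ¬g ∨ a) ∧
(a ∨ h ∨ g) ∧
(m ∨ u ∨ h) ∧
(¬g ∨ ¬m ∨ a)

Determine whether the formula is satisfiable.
No

No, the formula is not satisfiable.

No assignment of truth values to the variables can make all 30 clauses true simultaneously.

The formula is UNSAT (unsatisfiable).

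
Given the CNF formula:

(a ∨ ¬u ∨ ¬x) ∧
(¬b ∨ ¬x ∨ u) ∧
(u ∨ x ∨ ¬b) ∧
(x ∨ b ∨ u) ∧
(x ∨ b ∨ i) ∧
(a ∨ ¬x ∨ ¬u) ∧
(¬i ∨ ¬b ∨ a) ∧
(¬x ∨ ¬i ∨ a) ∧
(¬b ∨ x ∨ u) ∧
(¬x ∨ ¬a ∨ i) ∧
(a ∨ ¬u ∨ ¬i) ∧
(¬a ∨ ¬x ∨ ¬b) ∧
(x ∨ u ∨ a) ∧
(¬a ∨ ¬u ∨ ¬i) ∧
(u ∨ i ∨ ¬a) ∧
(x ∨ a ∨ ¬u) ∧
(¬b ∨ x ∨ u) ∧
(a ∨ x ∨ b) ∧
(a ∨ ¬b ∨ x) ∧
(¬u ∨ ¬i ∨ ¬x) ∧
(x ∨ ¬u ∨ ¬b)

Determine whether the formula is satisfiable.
Yes

Yes, the formula is satisfiable.

One satisfying assignment is: b=False, x=True, u=False, a=False, i=False

Verification: With this assignment, all 21 clauses evaluate to true.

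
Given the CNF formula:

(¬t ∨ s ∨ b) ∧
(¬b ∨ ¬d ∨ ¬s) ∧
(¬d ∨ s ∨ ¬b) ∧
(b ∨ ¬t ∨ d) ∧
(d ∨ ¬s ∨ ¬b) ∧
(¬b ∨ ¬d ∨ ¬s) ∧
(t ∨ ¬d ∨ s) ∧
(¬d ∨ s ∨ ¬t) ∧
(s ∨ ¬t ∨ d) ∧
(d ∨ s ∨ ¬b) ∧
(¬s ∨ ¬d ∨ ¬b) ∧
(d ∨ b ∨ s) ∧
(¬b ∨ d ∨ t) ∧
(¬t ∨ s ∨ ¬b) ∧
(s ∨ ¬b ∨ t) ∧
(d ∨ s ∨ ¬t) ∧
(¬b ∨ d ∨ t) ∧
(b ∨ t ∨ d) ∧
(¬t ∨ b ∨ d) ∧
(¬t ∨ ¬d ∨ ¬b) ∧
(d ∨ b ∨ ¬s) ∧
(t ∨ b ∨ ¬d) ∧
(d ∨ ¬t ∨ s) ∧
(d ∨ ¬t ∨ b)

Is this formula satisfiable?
Yes

Yes, the formula is satisfiable.

One satisfying assignment is: t=True, s=True, b=False, d=True

Verification: With this assignment, all 24 clauses evaluate to true.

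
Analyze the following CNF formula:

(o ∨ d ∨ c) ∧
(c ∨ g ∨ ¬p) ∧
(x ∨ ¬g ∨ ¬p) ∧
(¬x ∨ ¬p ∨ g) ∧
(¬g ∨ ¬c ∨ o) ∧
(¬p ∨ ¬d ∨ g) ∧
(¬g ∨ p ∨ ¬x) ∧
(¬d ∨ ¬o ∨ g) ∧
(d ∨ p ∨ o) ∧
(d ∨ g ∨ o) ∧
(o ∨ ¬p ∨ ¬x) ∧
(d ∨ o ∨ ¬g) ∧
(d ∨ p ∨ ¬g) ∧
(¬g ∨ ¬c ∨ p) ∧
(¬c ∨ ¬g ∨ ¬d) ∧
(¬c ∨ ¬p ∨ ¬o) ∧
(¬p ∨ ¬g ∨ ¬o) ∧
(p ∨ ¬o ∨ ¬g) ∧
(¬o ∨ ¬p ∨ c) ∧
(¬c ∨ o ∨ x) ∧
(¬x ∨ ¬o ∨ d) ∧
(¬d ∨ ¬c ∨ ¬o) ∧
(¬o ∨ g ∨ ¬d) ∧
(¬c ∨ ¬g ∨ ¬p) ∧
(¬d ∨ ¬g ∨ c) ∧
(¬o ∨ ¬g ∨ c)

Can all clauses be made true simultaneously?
Yes

Yes, the formula is satisfiable.

One satisfying assignment is: p=False, c=False, o=False, d=True, g=False, x=False

Verification: With this assignment, all 26 clauses evaluate to true.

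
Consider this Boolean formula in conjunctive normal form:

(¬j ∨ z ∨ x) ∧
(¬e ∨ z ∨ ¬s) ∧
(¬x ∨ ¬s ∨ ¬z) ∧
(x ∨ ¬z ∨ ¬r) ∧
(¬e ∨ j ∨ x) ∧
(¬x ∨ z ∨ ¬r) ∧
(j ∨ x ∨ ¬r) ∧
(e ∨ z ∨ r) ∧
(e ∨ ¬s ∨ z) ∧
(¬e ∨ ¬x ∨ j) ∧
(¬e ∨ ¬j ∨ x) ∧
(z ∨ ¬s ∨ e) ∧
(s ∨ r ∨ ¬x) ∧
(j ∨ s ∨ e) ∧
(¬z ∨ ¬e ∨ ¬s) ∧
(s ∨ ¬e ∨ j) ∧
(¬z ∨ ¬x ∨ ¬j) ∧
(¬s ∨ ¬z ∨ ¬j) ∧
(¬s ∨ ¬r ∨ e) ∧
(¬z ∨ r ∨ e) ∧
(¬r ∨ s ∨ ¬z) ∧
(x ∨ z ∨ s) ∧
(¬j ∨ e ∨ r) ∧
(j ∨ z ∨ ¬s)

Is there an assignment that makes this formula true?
No

No, the formula is not satisfiable.

No assignment of truth values to the variables can make all 24 clauses true simultaneously.

The formula is UNSAT (unsatisfiable).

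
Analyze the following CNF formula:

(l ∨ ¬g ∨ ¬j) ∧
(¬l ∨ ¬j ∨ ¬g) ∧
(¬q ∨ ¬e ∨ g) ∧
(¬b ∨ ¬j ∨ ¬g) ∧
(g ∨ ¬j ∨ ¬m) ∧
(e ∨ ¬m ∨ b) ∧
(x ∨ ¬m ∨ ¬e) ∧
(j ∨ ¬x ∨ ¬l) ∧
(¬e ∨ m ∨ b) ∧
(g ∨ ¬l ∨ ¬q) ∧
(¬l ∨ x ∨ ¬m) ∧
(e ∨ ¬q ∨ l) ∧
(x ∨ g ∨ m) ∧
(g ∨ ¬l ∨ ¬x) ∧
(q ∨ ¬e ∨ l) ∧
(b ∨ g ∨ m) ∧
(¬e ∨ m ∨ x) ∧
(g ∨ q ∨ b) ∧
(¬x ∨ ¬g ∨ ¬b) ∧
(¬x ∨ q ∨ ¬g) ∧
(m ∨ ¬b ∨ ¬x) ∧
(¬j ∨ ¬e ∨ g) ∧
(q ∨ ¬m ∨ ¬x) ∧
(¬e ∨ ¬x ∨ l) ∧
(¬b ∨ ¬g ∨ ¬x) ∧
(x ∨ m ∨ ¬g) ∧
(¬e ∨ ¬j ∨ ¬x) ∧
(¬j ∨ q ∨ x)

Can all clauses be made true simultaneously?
Yes

Yes, the formula is satisfiable.

One satisfying assignment is: j=False, l=False, m=True, g=True, x=False, e=False, b=True, q=False

Verification: With this assignment, all 28 clauses evaluate to true.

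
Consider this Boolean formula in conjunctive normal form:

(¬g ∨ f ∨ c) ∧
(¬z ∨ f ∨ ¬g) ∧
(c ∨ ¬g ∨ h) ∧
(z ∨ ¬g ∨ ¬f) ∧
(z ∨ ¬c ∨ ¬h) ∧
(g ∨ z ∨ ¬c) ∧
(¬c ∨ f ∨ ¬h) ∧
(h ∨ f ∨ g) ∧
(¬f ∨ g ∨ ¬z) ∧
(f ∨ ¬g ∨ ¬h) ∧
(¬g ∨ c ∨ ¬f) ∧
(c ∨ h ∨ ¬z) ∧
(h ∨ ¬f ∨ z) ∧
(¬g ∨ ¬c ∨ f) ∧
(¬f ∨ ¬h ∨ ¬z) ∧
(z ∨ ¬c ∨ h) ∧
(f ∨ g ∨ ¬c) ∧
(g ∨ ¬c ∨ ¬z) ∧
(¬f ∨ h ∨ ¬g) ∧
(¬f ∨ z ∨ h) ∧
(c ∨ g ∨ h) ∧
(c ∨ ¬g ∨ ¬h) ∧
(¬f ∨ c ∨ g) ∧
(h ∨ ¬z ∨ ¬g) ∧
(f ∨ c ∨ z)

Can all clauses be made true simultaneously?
Yes

Yes, the formula is satisfiable.

One satisfying assignment is: g=False, f=False, h=True, z=True, c=False

Verification: With this assignment, all 25 clauses evaluate to true.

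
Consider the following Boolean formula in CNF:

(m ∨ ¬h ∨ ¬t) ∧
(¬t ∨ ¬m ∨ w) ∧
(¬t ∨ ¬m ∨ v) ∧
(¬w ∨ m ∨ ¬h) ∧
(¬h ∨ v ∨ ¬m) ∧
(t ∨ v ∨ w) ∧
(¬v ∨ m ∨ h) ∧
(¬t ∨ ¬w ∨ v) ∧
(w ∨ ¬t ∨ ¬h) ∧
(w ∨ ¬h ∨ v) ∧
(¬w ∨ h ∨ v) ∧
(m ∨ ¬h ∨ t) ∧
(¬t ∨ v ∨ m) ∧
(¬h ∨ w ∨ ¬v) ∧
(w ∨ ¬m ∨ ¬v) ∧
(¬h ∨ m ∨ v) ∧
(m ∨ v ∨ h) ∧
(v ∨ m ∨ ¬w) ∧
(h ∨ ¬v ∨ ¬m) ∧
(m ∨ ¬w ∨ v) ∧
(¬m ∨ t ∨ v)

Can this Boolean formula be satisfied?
Yes

Yes, the formula is satisfiable.

One satisfying assignment is: h=True, w=True, m=True, v=True, t=False

Verification: With this assignment, all 21 clauses evaluate to true.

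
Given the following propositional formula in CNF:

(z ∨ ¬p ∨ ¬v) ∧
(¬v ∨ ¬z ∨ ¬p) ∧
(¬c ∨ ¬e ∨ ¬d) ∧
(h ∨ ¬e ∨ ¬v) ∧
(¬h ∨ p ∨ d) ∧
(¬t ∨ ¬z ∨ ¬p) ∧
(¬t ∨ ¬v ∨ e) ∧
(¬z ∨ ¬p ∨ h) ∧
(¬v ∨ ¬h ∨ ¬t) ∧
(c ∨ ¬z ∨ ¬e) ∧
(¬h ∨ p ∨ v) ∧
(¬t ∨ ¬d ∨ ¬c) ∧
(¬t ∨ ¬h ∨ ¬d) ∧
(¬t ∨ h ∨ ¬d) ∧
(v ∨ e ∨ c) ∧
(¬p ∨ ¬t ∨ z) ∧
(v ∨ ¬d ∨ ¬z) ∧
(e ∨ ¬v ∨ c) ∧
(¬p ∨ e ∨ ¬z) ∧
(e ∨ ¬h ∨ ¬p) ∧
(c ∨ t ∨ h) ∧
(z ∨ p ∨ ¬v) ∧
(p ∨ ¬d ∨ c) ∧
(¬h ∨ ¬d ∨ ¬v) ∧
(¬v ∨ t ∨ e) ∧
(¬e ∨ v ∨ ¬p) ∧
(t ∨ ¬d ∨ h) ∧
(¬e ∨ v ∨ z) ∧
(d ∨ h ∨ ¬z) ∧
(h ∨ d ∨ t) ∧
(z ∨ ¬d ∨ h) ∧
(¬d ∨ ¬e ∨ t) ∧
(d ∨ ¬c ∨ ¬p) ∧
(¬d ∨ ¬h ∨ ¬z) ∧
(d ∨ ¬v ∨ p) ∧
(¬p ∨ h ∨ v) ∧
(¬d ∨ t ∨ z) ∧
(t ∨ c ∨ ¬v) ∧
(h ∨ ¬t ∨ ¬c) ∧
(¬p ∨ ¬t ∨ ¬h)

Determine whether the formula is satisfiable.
No

No, the formula is not satisfiable.

No assignment of truth values to the variables can make all 40 clauses true simultaneously.

The formula is UNSAT (unsatisfiable).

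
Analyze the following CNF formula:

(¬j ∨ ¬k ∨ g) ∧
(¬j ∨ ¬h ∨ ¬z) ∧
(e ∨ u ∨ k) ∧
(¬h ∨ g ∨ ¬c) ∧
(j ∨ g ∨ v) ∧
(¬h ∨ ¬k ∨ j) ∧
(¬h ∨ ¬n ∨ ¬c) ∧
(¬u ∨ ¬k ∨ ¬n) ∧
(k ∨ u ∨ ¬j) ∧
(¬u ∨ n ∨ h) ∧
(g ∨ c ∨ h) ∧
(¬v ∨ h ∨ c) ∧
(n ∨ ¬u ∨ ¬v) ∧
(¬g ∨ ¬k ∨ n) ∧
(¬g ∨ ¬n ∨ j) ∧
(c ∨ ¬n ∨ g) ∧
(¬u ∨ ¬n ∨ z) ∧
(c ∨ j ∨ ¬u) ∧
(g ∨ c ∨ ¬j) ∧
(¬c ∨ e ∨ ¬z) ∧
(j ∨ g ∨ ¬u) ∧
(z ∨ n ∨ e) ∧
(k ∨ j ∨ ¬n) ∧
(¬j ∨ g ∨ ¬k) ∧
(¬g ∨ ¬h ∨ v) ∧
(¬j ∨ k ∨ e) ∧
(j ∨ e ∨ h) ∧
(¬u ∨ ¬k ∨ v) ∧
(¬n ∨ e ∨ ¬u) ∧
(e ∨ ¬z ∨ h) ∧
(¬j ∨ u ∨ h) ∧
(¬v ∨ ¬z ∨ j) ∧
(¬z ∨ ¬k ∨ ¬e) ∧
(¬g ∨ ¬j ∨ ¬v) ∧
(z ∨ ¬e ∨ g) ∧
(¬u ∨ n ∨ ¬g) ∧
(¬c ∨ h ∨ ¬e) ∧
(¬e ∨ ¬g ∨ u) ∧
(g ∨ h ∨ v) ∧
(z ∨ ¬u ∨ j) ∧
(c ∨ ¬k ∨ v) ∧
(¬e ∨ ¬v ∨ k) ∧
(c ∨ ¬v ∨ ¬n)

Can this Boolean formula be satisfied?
Yes

Yes, the formula is satisfiable.

One satisfying assignment is: z=True, h=False, u=True, k=False, v=False, g=True, e=True, n=True, j=True, c=False

Verification: With this assignment, all 43 clauses evaluate to true.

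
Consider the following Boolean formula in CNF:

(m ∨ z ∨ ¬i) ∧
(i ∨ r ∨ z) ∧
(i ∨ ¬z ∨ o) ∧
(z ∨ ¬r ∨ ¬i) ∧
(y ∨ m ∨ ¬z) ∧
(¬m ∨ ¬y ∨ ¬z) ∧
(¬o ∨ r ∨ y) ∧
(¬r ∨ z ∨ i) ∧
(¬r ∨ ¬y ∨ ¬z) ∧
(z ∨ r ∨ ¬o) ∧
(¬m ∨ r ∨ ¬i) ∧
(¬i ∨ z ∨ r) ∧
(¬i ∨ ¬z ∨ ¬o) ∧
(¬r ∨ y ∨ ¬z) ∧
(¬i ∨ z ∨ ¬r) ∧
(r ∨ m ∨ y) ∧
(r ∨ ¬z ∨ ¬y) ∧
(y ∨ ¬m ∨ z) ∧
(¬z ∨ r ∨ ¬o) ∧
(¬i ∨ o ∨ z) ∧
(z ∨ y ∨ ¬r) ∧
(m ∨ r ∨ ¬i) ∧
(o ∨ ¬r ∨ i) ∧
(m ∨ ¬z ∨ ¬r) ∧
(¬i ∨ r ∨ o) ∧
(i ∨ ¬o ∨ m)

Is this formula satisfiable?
No

No, the formula is not satisfiable.

No assignment of truth values to the variables can make all 26 clauses true simultaneously.

The formula is UNSAT (unsatisfiable).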